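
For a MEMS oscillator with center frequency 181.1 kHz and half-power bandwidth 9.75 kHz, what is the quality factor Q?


Step 1: Q = f0 / bandwidth
Step 2: Q = 181.1 / 9.75
Q = 18.6


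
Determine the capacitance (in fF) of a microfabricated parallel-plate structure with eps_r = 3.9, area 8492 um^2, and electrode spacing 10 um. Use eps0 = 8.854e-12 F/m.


Step 1: Convert area to m^2: A = 8492e-12 m^2
Step 2: Convert gap to m: d = 10e-6 m
Step 3: C = eps0 * eps_r * A / d
C = 8.854e-12 * 3.9 * 8492e-12 / 10e-6
Step 4: Convert to fF (multiply by 1e15).
C = 29.32 fF


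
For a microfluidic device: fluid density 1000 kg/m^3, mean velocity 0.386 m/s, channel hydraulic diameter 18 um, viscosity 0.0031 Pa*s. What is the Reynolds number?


Step 1: Convert Dh to meters: Dh = 18e-6 m
Step 2: Re = rho * v * Dh / mu
Re = 1000 * 0.386 * 18e-6 / 0.0031
Re = 2.241


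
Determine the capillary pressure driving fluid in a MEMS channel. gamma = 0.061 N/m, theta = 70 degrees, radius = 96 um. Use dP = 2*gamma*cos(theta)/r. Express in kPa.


Step 1: cos(70 deg) = 0.342
Step 2: Convert r to m: r = 96e-6 m
Step 3: dP = 2 * 0.061 * 0.342 / 96e-6 = 434.6 Pa
Step 4: Convert Pa to kPa (divide by 1000).
dP = 0.43 kPa


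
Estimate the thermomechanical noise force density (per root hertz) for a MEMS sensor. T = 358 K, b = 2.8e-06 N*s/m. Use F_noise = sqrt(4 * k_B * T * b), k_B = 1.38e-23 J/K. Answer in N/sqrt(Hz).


Step 1: Compute 4 * k_B * T * b
= 4 * 1.38e-23 * 358 * 2.8e-06
= 5.5332e-26 N^2/Hz
Step 2: F_noise = sqrt(5.5332e-26)
F_noise = 2.35e-13 N/sqrt(Hz)


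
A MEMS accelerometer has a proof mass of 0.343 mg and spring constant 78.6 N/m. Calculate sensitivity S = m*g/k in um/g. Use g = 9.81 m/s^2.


Step 1: Convert mass: m = 0.343 mg = 3.43e-07 kg
Step 2: S = m * g / k = 3.43e-07 * 9.81 / 78.6
Step 3: S = 4.28e-08 m/g
Step 4: Convert to um/g: S = 0.043 um/g


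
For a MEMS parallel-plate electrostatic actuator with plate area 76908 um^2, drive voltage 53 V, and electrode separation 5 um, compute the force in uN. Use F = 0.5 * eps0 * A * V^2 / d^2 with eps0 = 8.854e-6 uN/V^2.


Step 1: Identify parameters.
eps0 = 8.854e-6 uN/V^2, A = 76908 um^2, V = 53 V, d = 5 um
Step 2: Compute V^2 = 53^2 = 2809
Step 3: Compute d^2 = 5^2 = 25
Step 4: F = 0.5 * 8.854e-6 * 76908 * 2809 / 25
F = 38.255 uN


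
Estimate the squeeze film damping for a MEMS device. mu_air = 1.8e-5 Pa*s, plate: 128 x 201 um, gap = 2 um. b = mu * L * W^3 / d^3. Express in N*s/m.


Step 1: Convert to SI.
L = 128e-6 m, W = 201e-6 m, d = 2e-6 m
Step 2: W^3 = (201e-6)^3 = 8.12e-12 m^3
Step 3: d^3 = (2e-6)^3 = 8.00e-18 m^3
Step 4: b = 1.8e-5 * 128e-6 * 8.12e-12 / 8.00e-18
b = 2.34e-03 N*s/m


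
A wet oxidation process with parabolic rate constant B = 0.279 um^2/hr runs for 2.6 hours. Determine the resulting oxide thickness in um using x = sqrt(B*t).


Step 1: Compute B*t = 0.279 * 2.6 = 0.7254
Step 2: x = sqrt(0.7254)
x = 0.852 um


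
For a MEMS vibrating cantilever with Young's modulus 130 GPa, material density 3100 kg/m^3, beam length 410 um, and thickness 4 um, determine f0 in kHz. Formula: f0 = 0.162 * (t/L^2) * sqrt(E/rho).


Step 1: Convert units to SI.
t_SI = 4e-6 m, L_SI = 410e-6 m
Step 2: Calculate sqrt(E/rho).
sqrt(130e9 / 3100) = 6475.76 m/s
Step 3: Compute f0.
f0 = 0.162 * 4e-6 / (410e-6)^2 * 6475.76 = 24963.1 Hz = 24.96 kHz


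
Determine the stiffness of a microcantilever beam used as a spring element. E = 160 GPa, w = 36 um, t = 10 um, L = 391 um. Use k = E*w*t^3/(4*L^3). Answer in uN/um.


Step 1: Convert E to consistent units (1 GPa = 1000 uN/um^2).
E = 160 GPa = 160000 uN/um^2
Step 2: Compute t^3 = 10^3 = 1000
Step 3: Compute L^3 = 391^3 = 59776471
Step 4: k = 160000 * 36 * 1000 / (4 * 59776471)
k = 24.0897 uN/um


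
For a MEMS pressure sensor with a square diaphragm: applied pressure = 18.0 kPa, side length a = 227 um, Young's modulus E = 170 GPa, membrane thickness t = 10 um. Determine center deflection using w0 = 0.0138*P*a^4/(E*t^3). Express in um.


Step 1: Convert pressure to compatible units (E is in GPa, so P in GPa).
P = 18.0 kPa = 18.0e-6 GPa
Step 2: Compute numerator: 0.0138 * P * a^4.
a^4 = 227^4 = 2655237841
numerator = 0.0138 * 18.0e-6 * 2655237841 = 6.596e+02
Step 3: Compute denominator: E * t^3 = 170 * 10^3 = 170000
Step 4: w0 = numerator / denominator = 6.596e+02 / 170000 = 0.0039 um


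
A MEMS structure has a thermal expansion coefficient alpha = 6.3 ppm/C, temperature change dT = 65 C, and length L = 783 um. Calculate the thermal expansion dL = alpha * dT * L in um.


Step 1: Convert CTE: alpha = 6.3 ppm/C = 6.3e-6 /C
Step 2: dL = 6.3e-6 * 65 * 783
dL = 0.3206 um


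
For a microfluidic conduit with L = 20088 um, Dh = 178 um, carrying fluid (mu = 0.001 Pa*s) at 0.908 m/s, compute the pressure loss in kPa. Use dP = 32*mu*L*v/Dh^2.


Step 1: Convert to SI: L = 20088e-6 m, Dh = 178e-6 m
Step 2: dP = 32 * 0.001 * 20088e-6 * 0.908 / (178e-6)^2
Step 3: dP = 18421.82 Pa
Step 4: Convert to kPa: dP = 18.42 kPa


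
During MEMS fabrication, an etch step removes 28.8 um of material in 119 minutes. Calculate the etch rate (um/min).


Step 1: Etch rate = depth / time
Step 2: rate = 28.8 / 119
rate = 0.242 um/min


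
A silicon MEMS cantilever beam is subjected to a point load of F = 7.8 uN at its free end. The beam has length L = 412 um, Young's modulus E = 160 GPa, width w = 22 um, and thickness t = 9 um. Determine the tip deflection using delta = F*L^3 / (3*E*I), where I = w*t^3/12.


Step 1: Calculate the second moment of area.
I = w * t^3 / 12 = 22 * 9^3 / 12 = 1336.5 um^4
Step 2: Convert E to consistent units (1 GPa = 1000 uN/um^2).
E = 160 GPa = 160000 uN/um^2
Step 3: Calculate tip deflection.
delta = F * L^3 / (3 * E * I)
delta = 7.8 * 412^3 / (3 * 160000 * 1336.5)
delta = 0.8503 um


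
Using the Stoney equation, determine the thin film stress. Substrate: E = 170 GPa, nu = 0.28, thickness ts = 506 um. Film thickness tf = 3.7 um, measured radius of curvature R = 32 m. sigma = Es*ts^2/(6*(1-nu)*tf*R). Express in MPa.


Step 1: Compute numerator: Es * ts^2 = 170 * 506^2 = 43526120 (GPa*um^2)
Step 2: Compute denominator (R in um): 6*(1-nu)*tf*R = 6*0.72*3.7*32e6 = 511488000.0 (um^2)
Step 3: sigma (GPa) = 43526120 / 511488000.0 = 8.5097e-02 GPa
Step 4: Convert to MPa (x1000): sigma = 85.1 MPa


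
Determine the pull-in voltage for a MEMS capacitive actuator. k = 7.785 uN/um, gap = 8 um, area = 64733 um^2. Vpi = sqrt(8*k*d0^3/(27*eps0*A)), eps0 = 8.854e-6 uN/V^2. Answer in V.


Step 1: Compute numerator: 8 * k * d0^3 = 8 * 7.785 * 8^3 = 31887.36
Step 2: Compute denominator: 27 * eps0 * A = 27 * 8.854e-6 * 64733 = 15.474942
Step 3: Vpi = sqrt(31887.36 / 15.474942)
Vpi = 45.39 V


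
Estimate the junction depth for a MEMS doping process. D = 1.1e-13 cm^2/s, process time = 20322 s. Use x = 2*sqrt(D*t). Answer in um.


Step 1: Compute D*t = 1.1e-13 * 20322 = 2.23542e-09 cm^2
Step 2: sqrt(D*t) = 4.728e-05 cm
Step 3: x = 2 * 4.728e-05 cm = 9.456e-05 cm
Step 4: Convert to um (1 cm = 1e4 um): x = 0.946 um


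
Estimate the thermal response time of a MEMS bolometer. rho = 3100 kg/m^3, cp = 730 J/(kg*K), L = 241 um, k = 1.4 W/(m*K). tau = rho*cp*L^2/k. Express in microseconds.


Step 1: Convert L to m: L = 241e-6 m
Step 2: L^2 = (241e-6)^2 = 5.8081e-08 m^2
Step 3: tau = 3100 * 730 * 5.8081e-08 / 1.4 = 9.388378786e-02 s
Step 4: Convert to microseconds (multiply by 1e6).
tau = 93883.788 us


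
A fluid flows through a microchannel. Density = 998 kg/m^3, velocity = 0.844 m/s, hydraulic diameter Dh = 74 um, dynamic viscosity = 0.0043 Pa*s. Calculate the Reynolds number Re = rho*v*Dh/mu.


Step 1: Convert Dh to meters: Dh = 74e-6 m
Step 2: Re = rho * v * Dh / mu
Re = 998 * 0.844 * 74e-6 / 0.0043
Re = 14.496


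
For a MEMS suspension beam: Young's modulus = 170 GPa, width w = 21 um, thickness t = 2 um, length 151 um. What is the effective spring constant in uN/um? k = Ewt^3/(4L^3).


Step 1: Convert E to consistent units (1 GPa = 1000 uN/um^2).
E = 170 GPa = 170000 uN/um^2
Step 2: Compute t^3 = 2^3 = 8
Step 3: Compute L^3 = 151^3 = 3442951
Step 4: k = 170000 * 21 * 8 / (4 * 3442951)
k = 2.0738 uN/um


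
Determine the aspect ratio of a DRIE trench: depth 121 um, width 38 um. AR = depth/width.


Step 1: AR = depth / width
Step 2: AR = 121 / 38
AR = 3.2


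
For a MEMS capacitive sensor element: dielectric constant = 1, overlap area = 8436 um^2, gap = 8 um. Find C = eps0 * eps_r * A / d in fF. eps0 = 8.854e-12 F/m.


Step 1: Convert area to m^2: A = 8436e-12 m^2
Step 2: Convert gap to m: d = 8e-6 m
Step 3: C = eps0 * eps_r * A / d
C = 8.854e-12 * 1 * 8436e-12 / 8e-6
Step 4: Convert to fF (multiply by 1e15).
C = 9.34 fF


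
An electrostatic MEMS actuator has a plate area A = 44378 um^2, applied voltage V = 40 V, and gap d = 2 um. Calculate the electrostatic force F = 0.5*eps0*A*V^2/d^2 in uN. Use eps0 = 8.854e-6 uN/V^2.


Step 1: Identify parameters.
eps0 = 8.854e-6 uN/V^2, A = 44378 um^2, V = 40 V, d = 2 um
Step 2: Compute V^2 = 40^2 = 1600
Step 3: Compute d^2 = 2^2 = 4
Step 4: F = 0.5 * 8.854e-6 * 44378 * 1600 / 4
F = 78.585 uN


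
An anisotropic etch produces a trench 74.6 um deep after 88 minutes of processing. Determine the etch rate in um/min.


Step 1: Etch rate = depth / time
Step 2: rate = 74.6 / 88
rate = 0.848 um/min


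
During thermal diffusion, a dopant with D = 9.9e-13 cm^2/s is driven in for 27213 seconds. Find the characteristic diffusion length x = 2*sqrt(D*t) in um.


Step 1: Compute D*t = 9.9e-13 * 27213 = 2.694087e-08 cm^2
Step 2: sqrt(D*t) = 1.64137e-04 cm
Step 3: x = 2 * 1.64137e-04 cm = 3.28274e-04 cm
Step 4: Convert to um (1 cm = 1e4 um): x = 3.283 um


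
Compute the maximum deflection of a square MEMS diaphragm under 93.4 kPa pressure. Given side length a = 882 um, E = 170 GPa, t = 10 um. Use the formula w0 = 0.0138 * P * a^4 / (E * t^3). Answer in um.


Step 1: Convert pressure to compatible units (E is in GPa, so P in GPa).
P = 93.4 kPa = 93.4e-6 GPa
Step 2: Compute numerator: 0.0138 * P * a^4.
a^4 = 882^4 = 605165749776
numerator = 0.0138 * 93.4e-6 * 605165749776 = 7.800102e+05
Step 3: Compute denominator: E * t^3 = 170 * 10^3 = 170000
Step 4: w0 = numerator / denominator = 7.800102e+05 / 170000 = 4.5883 um


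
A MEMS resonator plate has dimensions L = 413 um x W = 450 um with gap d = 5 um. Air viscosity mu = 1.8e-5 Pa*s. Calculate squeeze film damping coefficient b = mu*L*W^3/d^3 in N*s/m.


Step 1: Convert to SI.
L = 413e-6 m, W = 450e-6 m, d = 5e-6 m
Step 2: W^3 = (450e-6)^3 = 9.11e-11 m^3
Step 3: d^3 = (5e-6)^3 = 1.25e-16 m^3
Step 4: b = 1.8e-5 * 413e-6 * 9.11e-11 / 1.25e-16
b = 5.42e-03 N*s/m


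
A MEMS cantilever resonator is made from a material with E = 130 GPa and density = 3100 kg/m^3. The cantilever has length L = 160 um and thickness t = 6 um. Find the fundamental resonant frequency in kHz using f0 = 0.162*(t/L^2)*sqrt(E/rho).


Step 1: Convert units to SI.
t_SI = 6e-6 m, L_SI = 160e-6 m
Step 2: Calculate sqrt(E/rho).
sqrt(130e9 / 3100) = 6475.76 m/s
Step 3: Compute f0.
f0 = 0.162 * 6e-6 / (160e-6)^2 * 6475.76 = 245876.5 Hz = 245.88 kHz


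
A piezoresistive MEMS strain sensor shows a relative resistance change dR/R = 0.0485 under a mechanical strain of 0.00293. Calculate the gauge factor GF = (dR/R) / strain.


Step 1: Identify values.
dR/R = 0.0485, strain = 0.00293
Step 2: GF = (dR/R) / strain = 0.0485 / 0.00293
GF = 16.6


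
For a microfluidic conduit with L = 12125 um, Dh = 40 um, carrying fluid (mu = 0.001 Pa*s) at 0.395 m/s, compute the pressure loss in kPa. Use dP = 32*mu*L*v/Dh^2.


Step 1: Convert to SI: L = 12125e-6 m, Dh = 40e-6 m
Step 2: dP = 32 * 0.001 * 12125e-6 * 0.395 / (40e-6)^2
Step 3: dP = 95787.50 Pa
Step 4: Convert to kPa: dP = 95.79 kPa


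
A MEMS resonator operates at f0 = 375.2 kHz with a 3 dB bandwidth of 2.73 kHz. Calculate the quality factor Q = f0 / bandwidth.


Step 1: Q = f0 / bandwidth
Step 2: Q = 375.2 / 2.73
Q = 137.4


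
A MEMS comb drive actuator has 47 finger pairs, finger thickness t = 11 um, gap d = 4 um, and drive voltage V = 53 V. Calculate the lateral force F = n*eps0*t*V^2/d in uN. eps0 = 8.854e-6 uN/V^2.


Step 1: Parameters: n=47, eps0=8.854e-6 uN/V^2, t=11 um, V=53 V, d=4 um
Step 2: V^2 = 2809
Step 3: F = 47 * 8.854e-6 * 11 * 2809 / 4
F = 3.215 uN


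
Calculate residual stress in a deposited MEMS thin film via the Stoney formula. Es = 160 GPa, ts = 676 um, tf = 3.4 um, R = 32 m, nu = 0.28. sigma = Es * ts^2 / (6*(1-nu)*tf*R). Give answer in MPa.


Step 1: Compute numerator: Es * ts^2 = 160 * 676^2 = 73116160 (GPa*um^2)
Step 2: Compute denominator (R in um): 6*(1-nu)*tf*R = 6*0.72*3.4*32e6 = 470016000.0 (um^2)
Step 3: sigma (GPa) = 73116160 / 470016000.0 = 1.55561e-01 GPa
Step 4: Convert to MPa (x1000): sigma = 155.6 MPa


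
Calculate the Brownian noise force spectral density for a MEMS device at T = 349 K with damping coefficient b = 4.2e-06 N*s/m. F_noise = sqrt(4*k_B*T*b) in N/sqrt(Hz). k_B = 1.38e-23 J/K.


Step 1: Compute 4 * k_B * T * b
= 4 * 1.38e-23 * 349 * 4.2e-06
= 8.0912e-26 N^2/Hz
Step 2: F_noise = sqrt(8.0912e-26)
F_noise = 2.84e-13 N/sqrt(Hz)


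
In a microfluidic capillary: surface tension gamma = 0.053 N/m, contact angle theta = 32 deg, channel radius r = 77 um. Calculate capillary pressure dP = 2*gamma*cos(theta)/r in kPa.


Step 1: cos(32 deg) = 0.848
Step 2: Convert r to m: r = 77e-6 m
Step 3: dP = 2 * 0.053 * 0.848 / 77e-6 = 1167.4 Pa
Step 4: Convert Pa to kPa (divide by 1000).
dP = 1.17 kPa


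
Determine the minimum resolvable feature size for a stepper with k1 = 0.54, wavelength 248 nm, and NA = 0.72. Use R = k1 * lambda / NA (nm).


Step 1: Identify values: k1 = 0.54, lambda = 248 nm, NA = 0.72
Step 2: R = k1 * lambda / NA
R = 0.54 * 248 / 0.72
R = 186.0 nm


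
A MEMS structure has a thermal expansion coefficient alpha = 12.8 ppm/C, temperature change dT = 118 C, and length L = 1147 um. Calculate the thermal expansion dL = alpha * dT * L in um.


Step 1: Convert CTE: alpha = 12.8 ppm/C = 12.8e-6 /C
Step 2: dL = 12.8e-6 * 118 * 1147
dL = 1.7324 um


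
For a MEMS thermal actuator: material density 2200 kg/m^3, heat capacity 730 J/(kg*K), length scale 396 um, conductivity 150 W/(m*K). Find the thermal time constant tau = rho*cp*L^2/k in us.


Step 1: Convert L to m: L = 396e-6 m
Step 2: L^2 = (396e-6)^2 = 1.56816e-07 m^2
Step 3: tau = 2200 * 730 * 1.56816e-07 / 150 = 1.67897664e-03 s
Step 4: Convert to microseconds (multiply by 1e6).
tau = 1678.977 us


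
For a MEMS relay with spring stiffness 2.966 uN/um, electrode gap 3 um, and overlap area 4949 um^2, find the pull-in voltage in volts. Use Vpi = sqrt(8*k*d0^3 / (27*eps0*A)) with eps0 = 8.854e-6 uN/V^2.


Step 1: Compute numerator: 8 * k * d0^3 = 8 * 2.966 * 3^3 = 640.656
Step 2: Compute denominator: 27 * eps0 * A = 27 * 8.854e-6 * 4949 = 1.183098
Step 3: Vpi = sqrt(640.656 / 1.183098)
Vpi = 23.27 V


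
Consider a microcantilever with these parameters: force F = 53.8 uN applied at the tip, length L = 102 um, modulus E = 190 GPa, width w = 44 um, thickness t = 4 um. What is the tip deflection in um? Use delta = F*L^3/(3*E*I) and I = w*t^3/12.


Step 1: Calculate the second moment of area.
I = w * t^3 / 12 = 44 * 4^3 / 12 = 234.6667 um^4
Step 2: Convert E to consistent units (1 GPa = 1000 uN/um^2).
E = 190 GPa = 190000 uN/um^2
Step 3: Calculate tip deflection.
delta = F * L^3 / (3 * E * I)
delta = 53.8 * 102^3 / (3 * 190000 * 234.6667)
delta = 0.4268 um


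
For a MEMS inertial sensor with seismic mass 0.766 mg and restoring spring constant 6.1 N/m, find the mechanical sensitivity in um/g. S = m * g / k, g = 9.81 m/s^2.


Step 1: Convert mass: m = 0.766 mg = 7.66e-07 kg
Step 2: S = m * g / k = 7.66e-07 * 9.81 / 6.1
Step 3: S = 1.23e-06 m/g
Step 4: Convert to um/g: S = 1.232 um/g


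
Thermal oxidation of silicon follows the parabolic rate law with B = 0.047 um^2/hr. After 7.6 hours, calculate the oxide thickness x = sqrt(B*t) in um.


Step 1: Compute B*t = 0.047 * 7.6 = 0.3572
Step 2: x = sqrt(0.3572)
x = 0.598 um


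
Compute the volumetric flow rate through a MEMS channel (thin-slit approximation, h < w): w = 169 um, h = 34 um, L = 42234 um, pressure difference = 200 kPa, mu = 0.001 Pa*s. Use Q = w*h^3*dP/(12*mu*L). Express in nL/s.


Step 1: Convert all dimensions to SI (meters).
w = 169e-6 m, h = 34e-6 m, L = 42234e-6 m, dP = 200e3 Pa
Step 2: Q = w * h^3 * dP / (12 * mu * L)
Q = 169e-6 * (34e-6)^3 * 200e3 / (12 * 0.001 * 42234e-6) = 2.62125933e-09 m^3/s
Step 3: Convert Q from m^3/s to nL/s (1 m^3 = 1e12 nL, so multiply by 1e12).
Q = 2621.259 nL/s


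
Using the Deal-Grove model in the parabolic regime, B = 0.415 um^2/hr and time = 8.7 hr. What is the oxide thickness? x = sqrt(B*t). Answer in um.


Step 1: Compute B*t = 0.415 * 8.7 = 3.6105
Step 2: x = sqrt(3.6105)
x = 1.9 um


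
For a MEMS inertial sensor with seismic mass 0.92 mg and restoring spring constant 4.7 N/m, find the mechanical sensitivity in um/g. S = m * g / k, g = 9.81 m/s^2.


Step 1: Convert mass: m = 0.92 mg = 9.20e-07 kg
Step 2: S = m * g / k = 9.20e-07 * 9.81 / 4.7
Step 3: S = 1.92e-06 m/g
Step 4: Convert to um/g: S = 1.92 um/g


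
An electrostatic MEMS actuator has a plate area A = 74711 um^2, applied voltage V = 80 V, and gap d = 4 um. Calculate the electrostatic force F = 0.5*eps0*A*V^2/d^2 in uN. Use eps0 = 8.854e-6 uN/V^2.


Step 1: Identify parameters.
eps0 = 8.854e-6 uN/V^2, A = 74711 um^2, V = 80 V, d = 4 um
Step 2: Compute V^2 = 80^2 = 6400
Step 3: Compute d^2 = 4^2 = 16
Step 4: F = 0.5 * 8.854e-6 * 74711 * 6400 / 16
F = 132.298 uN


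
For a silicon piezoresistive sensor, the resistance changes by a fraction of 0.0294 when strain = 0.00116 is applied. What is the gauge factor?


Step 1: Identify values.
dR/R = 0.0294, strain = 0.00116
Step 2: GF = (dR/R) / strain = 0.0294 / 0.00116
GF = 25.3


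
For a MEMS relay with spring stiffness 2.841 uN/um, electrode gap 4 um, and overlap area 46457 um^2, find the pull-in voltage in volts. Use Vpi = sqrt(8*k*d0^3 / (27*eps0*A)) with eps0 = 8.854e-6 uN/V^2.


Step 1: Compute numerator: 8 * k * d0^3 = 8 * 2.841 * 4^3 = 1454.592
Step 2: Compute denominator: 27 * eps0 * A = 27 * 8.854e-6 * 46457 = 11.105918
Step 3: Vpi = sqrt(1454.592 / 11.105918)
Vpi = 11.44 V


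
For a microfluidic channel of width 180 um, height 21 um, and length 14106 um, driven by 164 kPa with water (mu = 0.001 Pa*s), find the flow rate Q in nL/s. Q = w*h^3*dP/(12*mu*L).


Step 1: Convert all dimensions to SI (meters).
w = 180e-6 m, h = 21e-6 m, L = 14106e-6 m, dP = 164e3 Pa
Step 2: Q = w * h^3 * dP / (12 * mu * L)
Q = 180e-6 * (21e-6)^3 * 164e3 / (12 * 0.001 * 14106e-6) = 1.61506168e-09 m^3/s
Step 3: Convert Q from m^3/s to nL/s (1 m^3 = 1e12 nL, so multiply by 1e12).
Q = 1615.062 nL/s


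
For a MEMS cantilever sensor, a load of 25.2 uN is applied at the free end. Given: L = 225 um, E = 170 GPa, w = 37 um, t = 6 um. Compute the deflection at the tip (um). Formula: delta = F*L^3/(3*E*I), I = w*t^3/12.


Step 1: Calculate the second moment of area.
I = w * t^3 / 12 = 37 * 6^3 / 12 = 666.0 um^4
Step 2: Convert E to consistent units (1 GPa = 1000 uN/um^2).
E = 170 GPa = 170000 uN/um^2
Step 3: Calculate tip deflection.
delta = F * L^3 / (3 * E * I)
delta = 25.2 * 225^3 / (3 * 170000 * 666.0)
delta = 0.8451 um


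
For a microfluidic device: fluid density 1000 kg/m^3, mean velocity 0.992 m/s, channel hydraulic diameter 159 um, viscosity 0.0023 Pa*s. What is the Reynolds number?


Step 1: Convert Dh to meters: Dh = 159e-6 m
Step 2: Re = rho * v * Dh / mu
Re = 1000 * 0.992 * 159e-6 / 0.0023
Re = 68.577


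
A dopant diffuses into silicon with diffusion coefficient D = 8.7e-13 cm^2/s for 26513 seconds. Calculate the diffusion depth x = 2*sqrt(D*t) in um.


Step 1: Compute D*t = 8.7e-13 * 26513 = 2.306631e-08 cm^2
Step 2: sqrt(D*t) = 1.51876e-04 cm
Step 3: x = 2 * 1.51876e-04 cm = 3.03752e-04 cm
Step 4: Convert to um (1 cm = 1e4 um): x = 3.038 um


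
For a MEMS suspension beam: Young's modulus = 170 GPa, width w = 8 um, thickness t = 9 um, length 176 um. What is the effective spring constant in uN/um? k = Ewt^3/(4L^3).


Step 1: Convert E to consistent units (1 GPa = 1000 uN/um^2).
E = 170 GPa = 170000 uN/um^2
Step 2: Compute t^3 = 9^3 = 729
Step 3: Compute L^3 = 176^3 = 5451776
Step 4: k = 170000 * 8 * 729 / (4 * 5451776)
k = 45.4641 uN/um


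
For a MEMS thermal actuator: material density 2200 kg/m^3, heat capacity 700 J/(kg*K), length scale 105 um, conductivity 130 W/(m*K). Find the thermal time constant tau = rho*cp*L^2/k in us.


Step 1: Convert L to m: L = 105e-6 m
Step 2: L^2 = (105e-6)^2 = 1.1025e-08 m^2
Step 3: tau = 2200 * 700 * 1.1025e-08 / 130 = 1.3060385e-04 s
Step 4: Convert to microseconds (multiply by 1e6).
tau = 130.604 us


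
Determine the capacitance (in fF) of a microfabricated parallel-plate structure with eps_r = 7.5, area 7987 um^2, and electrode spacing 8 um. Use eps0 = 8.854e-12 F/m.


Step 1: Convert area to m^2: A = 7987e-12 m^2
Step 2: Convert gap to m: d = 8e-6 m
Step 3: C = eps0 * eps_r * A / d
C = 8.854e-12 * 7.5 * 7987e-12 / 8e-6
Step 4: Convert to fF (multiply by 1e15).
C = 66.3 fF


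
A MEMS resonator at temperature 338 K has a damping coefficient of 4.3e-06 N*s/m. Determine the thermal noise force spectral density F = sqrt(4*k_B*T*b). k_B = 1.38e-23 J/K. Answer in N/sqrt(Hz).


Step 1: Compute 4 * k_B * T * b
= 4 * 1.38e-23 * 338 * 4.3e-06
= 8.0228e-26 N^2/Hz
Step 2: F_noise = sqrt(8.0228e-26)
F_noise = 2.83e-13 N/sqrt(Hz)


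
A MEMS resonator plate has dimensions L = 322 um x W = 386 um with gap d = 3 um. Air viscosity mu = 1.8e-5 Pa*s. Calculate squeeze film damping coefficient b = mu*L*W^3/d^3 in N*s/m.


Step 1: Convert to SI.
L = 322e-6 m, W = 386e-6 m, d = 3e-6 m
Step 2: W^3 = (386e-6)^3 = 5.75e-11 m^3
Step 3: d^3 = (3e-6)^3 = 2.70e-17 m^3
Step 4: b = 1.8e-5 * 322e-6 * 5.75e-11 / 2.70e-17
b = 1.23e-02 N*s/m


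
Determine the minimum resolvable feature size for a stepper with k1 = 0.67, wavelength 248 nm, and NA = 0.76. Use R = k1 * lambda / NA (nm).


Step 1: Identify values: k1 = 0.67, lambda = 248 nm, NA = 0.76
Step 2: R = k1 * lambda / NA
R = 0.67 * 248 / 0.76
R = 218.6 nm


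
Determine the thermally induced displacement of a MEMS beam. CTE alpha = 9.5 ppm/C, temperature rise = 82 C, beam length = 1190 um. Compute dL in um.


Step 1: Convert CTE: alpha = 9.5 ppm/C = 9.5e-6 /C
Step 2: dL = 9.5e-6 * 82 * 1190
dL = 0.927 um


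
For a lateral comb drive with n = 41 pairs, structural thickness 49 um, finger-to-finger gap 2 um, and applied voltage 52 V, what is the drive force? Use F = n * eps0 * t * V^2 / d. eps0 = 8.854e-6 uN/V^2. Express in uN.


Step 1: Parameters: n=41, eps0=8.854e-6 uN/V^2, t=49 um, V=52 V, d=2 um
Step 2: V^2 = 2704
Step 3: F = 41 * 8.854e-6 * 49 * 2704 / 2
F = 24.049 uN


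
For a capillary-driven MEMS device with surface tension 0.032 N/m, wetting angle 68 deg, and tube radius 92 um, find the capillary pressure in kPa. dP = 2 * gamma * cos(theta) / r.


Step 1: cos(68 deg) = 0.3746
Step 2: Convert r to m: r = 92e-6 m
Step 3: dP = 2 * 0.032 * 0.3746 / 92e-6 = 260.6 Pa
Step 4: Convert Pa to kPa (divide by 1000).
dP = 0.26 kPa


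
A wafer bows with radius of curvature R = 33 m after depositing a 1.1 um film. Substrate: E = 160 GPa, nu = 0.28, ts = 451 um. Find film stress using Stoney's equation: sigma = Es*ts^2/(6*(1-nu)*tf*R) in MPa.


Step 1: Compute numerator: Es * ts^2 = 160 * 451^2 = 32544160 (GPa*um^2)
Step 2: Compute denominator (R in um): 6*(1-nu)*tf*R = 6*0.72*1.1*33e6 = 156816000.0 (um^2)
Step 3: sigma (GPa) = 32544160 / 156816000.0 = 2.07531e-01 GPa
Step 4: Convert to MPa (x1000): sigma = 207.5 MPa


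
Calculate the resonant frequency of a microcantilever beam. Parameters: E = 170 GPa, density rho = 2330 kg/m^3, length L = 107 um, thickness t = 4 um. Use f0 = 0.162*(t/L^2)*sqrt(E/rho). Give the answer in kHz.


Step 1: Convert units to SI.
t_SI = 4e-6 m, L_SI = 107e-6 m
Step 2: Calculate sqrt(E/rho).
sqrt(170e9 / 2330) = 8541.74 m/s
Step 3: Compute f0.
f0 = 0.162 * 4e-6 / (107e-6)^2 * 8541.74 = 483452.5 Hz = 483.45 kHz


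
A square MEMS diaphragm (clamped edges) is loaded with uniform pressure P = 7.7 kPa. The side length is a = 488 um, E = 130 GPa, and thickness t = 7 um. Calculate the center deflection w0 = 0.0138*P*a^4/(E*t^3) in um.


Step 1: Convert pressure to compatible units (E is in GPa, so P in GPa).
P = 7.7 kPa = 7.7e-6 GPa
Step 2: Compute numerator: 0.0138 * P * a^4.
a^4 = 488^4 = 56712564736
numerator = 0.0138 * 7.7e-6 * 56712564736 = 6.02628e+03
Step 3: Compute denominator: E * t^3 = 130 * 7^3 = 44590
Step 4: w0 = numerator / denominator = 6.02628e+03 / 44590 = 0.1351 um


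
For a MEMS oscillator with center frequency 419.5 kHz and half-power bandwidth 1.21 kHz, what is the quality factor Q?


Step 1: Q = f0 / bandwidth
Step 2: Q = 419.5 / 1.21
Q = 346.7


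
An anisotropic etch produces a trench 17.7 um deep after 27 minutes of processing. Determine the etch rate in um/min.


Step 1: Etch rate = depth / time
Step 2: rate = 17.7 / 27
rate = 0.656 um/min


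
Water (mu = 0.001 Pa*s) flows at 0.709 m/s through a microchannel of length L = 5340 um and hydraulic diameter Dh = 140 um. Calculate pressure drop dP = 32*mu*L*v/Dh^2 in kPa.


Step 1: Convert to SI: L = 5340e-6 m, Dh = 140e-6 m
Step 2: dP = 32 * 0.001 * 5340e-6 * 0.709 / (140e-6)^2
Step 3: dP = 6181.32 Pa
Step 4: Convert to kPa: dP = 6.18 kPa


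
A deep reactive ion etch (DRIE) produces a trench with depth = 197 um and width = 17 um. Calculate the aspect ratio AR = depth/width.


Step 1: AR = depth / width
Step 2: AR = 197 / 17
AR = 11.6


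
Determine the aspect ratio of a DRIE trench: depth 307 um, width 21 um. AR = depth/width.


Step 1: AR = depth / width
Step 2: AR = 307 / 21
AR = 14.6


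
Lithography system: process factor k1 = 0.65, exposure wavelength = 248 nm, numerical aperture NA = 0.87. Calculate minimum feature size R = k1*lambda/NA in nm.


Step 1: Identify values: k1 = 0.65, lambda = 248 nm, NA = 0.87
Step 2: R = k1 * lambda / NA
R = 0.65 * 248 / 0.87
R = 185.3 nm


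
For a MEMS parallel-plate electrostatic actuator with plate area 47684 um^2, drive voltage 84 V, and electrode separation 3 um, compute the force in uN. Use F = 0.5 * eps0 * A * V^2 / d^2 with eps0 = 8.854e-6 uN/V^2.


Step 1: Identify parameters.
eps0 = 8.854e-6 uN/V^2, A = 47684 um^2, V = 84 V, d = 3 um
Step 2: Compute V^2 = 84^2 = 7056
Step 3: Compute d^2 = 3^2 = 9
Step 4: F = 0.5 * 8.854e-6 * 47684 * 7056 / 9
F = 165.5 uN


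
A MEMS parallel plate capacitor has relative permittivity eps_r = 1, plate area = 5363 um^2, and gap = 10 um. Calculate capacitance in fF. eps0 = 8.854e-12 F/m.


Step 1: Convert area to m^2: A = 5363e-12 m^2
Step 2: Convert gap to m: d = 10e-6 m
Step 3: C = eps0 * eps_r * A / d
C = 8.854e-12 * 1 * 5363e-12 / 10e-6
Step 4: Convert to fF (multiply by 1e15).
C = 4.75 fF


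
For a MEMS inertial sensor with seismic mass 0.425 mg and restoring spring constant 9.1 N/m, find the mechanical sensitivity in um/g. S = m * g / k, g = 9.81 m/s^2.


Step 1: Convert mass: m = 0.425 mg = 4.25e-07 kg
Step 2: S = m * g / k = 4.25e-07 * 9.81 / 9.1
Step 3: S = 4.58e-07 m/g
Step 4: Convert to um/g: S = 0.458 um/g


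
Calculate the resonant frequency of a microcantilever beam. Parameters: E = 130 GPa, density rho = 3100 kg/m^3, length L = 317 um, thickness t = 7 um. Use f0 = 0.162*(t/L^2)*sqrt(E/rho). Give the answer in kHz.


Step 1: Convert units to SI.
t_SI = 7e-6 m, L_SI = 317e-6 m
Step 2: Calculate sqrt(E/rho).
sqrt(130e9 / 3100) = 6475.76 m/s
Step 3: Compute f0.
f0 = 0.162 * 7e-6 / (317e-6)^2 * 6475.76 = 73077.8 Hz = 73.08 kHz


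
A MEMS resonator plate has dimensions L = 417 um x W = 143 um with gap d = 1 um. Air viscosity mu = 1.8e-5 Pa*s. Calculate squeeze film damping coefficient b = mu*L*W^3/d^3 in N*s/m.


Step 1: Convert to SI.
L = 417e-6 m, W = 143e-6 m, d = 1e-6 m
Step 2: W^3 = (143e-6)^3 = 2.92e-12 m^3
Step 3: d^3 = (1e-6)^3 = 1.00e-18 m^3
Step 4: b = 1.8e-5 * 417e-6 * 2.92e-12 / 1.00e-18
b = 2.19e-02 N*s/m


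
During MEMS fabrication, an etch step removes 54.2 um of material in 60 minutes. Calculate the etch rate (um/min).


Step 1: Etch rate = depth / time
Step 2: rate = 54.2 / 60
rate = 0.903 um/min


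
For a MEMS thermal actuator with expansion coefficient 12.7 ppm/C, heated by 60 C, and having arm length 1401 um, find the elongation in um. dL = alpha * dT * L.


Step 1: Convert CTE: alpha = 12.7 ppm/C = 12.7e-6 /C
Step 2: dL = 12.7e-6 * 60 * 1401
dL = 1.0676 um


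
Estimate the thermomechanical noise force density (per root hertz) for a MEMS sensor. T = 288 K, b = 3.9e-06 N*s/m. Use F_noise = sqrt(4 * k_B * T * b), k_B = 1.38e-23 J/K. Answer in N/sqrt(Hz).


Step 1: Compute 4 * k_B * T * b
= 4 * 1.38e-23 * 288 * 3.9e-06
= 6.2001e-26 N^2/Hz
Step 2: F_noise = sqrt(6.2001e-26)
F_noise = 2.49e-13 N/sqrt(Hz)


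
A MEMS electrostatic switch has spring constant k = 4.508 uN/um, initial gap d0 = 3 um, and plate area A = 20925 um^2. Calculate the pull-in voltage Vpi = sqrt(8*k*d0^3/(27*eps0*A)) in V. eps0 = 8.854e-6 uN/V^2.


Step 1: Compute numerator: 8 * k * d0^3 = 8 * 4.508 * 3^3 = 973.728
Step 2: Compute denominator: 27 * eps0 * A = 27 * 8.854e-6 * 20925 = 5.002289
Step 3: Vpi = sqrt(973.728 / 5.002289)
Vpi = 13.95 V


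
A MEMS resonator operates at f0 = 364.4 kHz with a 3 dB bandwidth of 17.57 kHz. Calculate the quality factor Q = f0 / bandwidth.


Step 1: Q = f0 / bandwidth
Step 2: Q = 364.4 / 17.57
Q = 20.7


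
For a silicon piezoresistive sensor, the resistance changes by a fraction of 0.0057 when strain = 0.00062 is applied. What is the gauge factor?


Step 1: Identify values.
dR/R = 0.0057, strain = 0.00062
Step 2: GF = (dR/R) / strain = 0.0057 / 0.00062
GF = 9.2


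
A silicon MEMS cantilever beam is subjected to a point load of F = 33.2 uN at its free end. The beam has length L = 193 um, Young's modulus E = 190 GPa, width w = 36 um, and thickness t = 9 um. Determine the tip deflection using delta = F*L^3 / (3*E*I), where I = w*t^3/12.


Step 1: Calculate the second moment of area.
I = w * t^3 / 12 = 36 * 9^3 / 12 = 2187.0 um^4
Step 2: Convert E to consistent units (1 GPa = 1000 uN/um^2).
E = 190 GPa = 190000 uN/um^2
Step 3: Calculate tip deflection.
delta = F * L^3 / (3 * E * I)
delta = 33.2 * 193^3 / (3 * 190000 * 2187.0)
delta = 0.1915 um


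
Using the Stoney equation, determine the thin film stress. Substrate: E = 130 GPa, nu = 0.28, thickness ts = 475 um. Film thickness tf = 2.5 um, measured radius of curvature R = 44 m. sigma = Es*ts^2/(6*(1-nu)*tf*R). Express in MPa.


Step 1: Compute numerator: Es * ts^2 = 130 * 475^2 = 29331250 (GPa*um^2)
Step 2: Compute denominator (R in um): 6*(1-nu)*tf*R = 6*0.72*2.5*44e6 = 475200000.0 (um^2)
Step 3: sigma (GPa) = 29331250 / 475200000.0 = 6.1724e-02 GPa
Step 4: Convert to MPa (x1000): sigma = 61.7 MPa


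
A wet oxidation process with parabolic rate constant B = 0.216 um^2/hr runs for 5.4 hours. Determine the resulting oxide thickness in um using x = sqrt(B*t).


Step 1: Compute B*t = 0.216 * 5.4 = 1.1664
Step 2: x = sqrt(1.1664)
x = 1.08 um


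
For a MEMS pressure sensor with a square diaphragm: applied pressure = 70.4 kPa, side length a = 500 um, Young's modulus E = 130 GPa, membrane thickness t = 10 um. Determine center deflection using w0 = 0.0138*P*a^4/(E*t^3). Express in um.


Step 1: Convert pressure to compatible units (E is in GPa, so P in GPa).
P = 70.4 kPa = 70.4e-6 GPa
Step 2: Compute numerator: 0.0138 * P * a^4.
a^4 = 500^4 = 62500000000
numerator = 0.0138 * 70.4e-6 * 62500000000 = 6.072e+04
Step 3: Compute denominator: E * t^3 = 130 * 10^3 = 130000
Step 4: w0 = numerator / denominator = 6.072e+04 / 130000 = 0.4671 um


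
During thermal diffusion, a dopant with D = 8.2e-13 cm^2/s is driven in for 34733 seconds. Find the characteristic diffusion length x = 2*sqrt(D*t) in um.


Step 1: Compute D*t = 8.2e-13 * 34733 = 2.848106e-08 cm^2
Step 2: sqrt(D*t) = 1.68763e-04 cm
Step 3: x = 2 * 1.68763e-04 cm = 3.37526e-04 cm
Step 4: Convert to um (1 cm = 1e4 um): x = 3.375 um


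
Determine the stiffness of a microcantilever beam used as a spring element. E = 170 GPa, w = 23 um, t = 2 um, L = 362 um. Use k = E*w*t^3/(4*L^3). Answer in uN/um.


Step 1: Convert E to consistent units (1 GPa = 1000 uN/um^2).
E = 170 GPa = 170000 uN/um^2
Step 2: Compute t^3 = 2^3 = 8
Step 3: Compute L^3 = 362^3 = 47437928
Step 4: k = 170000 * 23 * 8 / (4 * 47437928)
k = 0.1648 uN/um


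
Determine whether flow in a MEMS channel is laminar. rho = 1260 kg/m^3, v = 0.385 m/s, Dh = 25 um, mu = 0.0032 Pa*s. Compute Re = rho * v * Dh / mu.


Step 1: Convert Dh to meters: Dh = 25e-6 m
Step 2: Re = rho * v * Dh / mu
Re = 1260 * 0.385 * 25e-6 / 0.0032
Re = 3.79
Since Re = 3.79 is below ~2300, the flow is laminar.


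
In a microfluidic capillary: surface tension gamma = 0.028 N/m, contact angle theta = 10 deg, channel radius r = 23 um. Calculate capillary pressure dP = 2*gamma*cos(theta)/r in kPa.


Step 1: cos(10 deg) = 0.9848
Step 2: Convert r to m: r = 23e-6 m
Step 3: dP = 2 * 0.028 * 0.9848 / 23e-6 = 2397.8 Pa
Step 4: Convert Pa to kPa (divide by 1000).
dP = 2.4 kPa


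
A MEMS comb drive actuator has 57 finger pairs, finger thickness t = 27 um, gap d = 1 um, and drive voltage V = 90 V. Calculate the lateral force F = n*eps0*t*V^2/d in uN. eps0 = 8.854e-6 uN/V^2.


Step 1: Parameters: n=57, eps0=8.854e-6 uN/V^2, t=27 um, V=90 V, d=1 um
Step 2: V^2 = 8100
Step 3: F = 57 * 8.854e-6 * 27 * 8100 / 1
F = 110.373 uN


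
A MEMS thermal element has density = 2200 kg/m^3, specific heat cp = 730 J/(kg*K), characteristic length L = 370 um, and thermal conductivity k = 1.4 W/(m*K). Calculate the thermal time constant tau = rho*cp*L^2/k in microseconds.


Step 1: Convert L to m: L = 370e-6 m
Step 2: L^2 = (370e-6)^2 = 1.369e-07 m^2
Step 3: tau = 2200 * 730 * 1.369e-07 / 1.4 = 1.5704385714e-01 s
Step 4: Convert to microseconds (multiply by 1e6).
tau = 157043.857 us


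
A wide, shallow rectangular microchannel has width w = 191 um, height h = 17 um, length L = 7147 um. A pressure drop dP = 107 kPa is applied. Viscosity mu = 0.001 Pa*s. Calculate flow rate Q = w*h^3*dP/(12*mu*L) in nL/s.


Step 1: Convert all dimensions to SI (meters).
w = 191e-6 m, h = 17e-6 m, L = 7147e-6 m, dP = 107e3 Pa
Step 2: Q = w * h^3 * dP / (12 * mu * L)
Q = 191e-6 * (17e-6)^3 * 107e3 / (12 * 0.001 * 7147e-6) = 1.17073575e-09 m^3/s
Step 3: Convert Q from m^3/s to nL/s (1 m^3 = 1e12 nL, so multiply by 1e12).
Q = 1170.736 nL/s


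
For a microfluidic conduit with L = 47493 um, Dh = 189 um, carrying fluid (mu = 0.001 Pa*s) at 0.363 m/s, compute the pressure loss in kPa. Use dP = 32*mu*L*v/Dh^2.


Step 1: Convert to SI: L = 47493e-6 m, Dh = 189e-6 m
Step 2: dP = 32 * 0.001 * 47493e-6 * 0.363 / (189e-6)^2
Step 3: dP = 15444.10 Pa
Step 4: Convert to kPa: dP = 15.44 kPa


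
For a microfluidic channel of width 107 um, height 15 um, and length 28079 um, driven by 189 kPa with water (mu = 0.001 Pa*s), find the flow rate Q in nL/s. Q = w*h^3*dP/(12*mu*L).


Step 1: Convert all dimensions to SI (meters).
w = 107e-6 m, h = 15e-6 m, L = 28079e-6 m, dP = 189e3 Pa
Step 2: Q = w * h^3 * dP / (12 * mu * L)
Q = 107e-6 * (15e-6)^3 * 189e3 / (12 * 0.001 * 28079e-6) = 2.025613e-10 m^3/s
Step 3: Convert Q from m^3/s to nL/s (1 m^3 = 1e12 nL, so multiply by 1e12).
Q = 202.561 nL/s


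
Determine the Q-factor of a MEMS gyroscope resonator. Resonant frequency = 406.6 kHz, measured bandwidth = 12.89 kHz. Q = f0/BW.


Step 1: Q = f0 / bandwidth
Step 2: Q = 406.6 / 12.89
Q = 31.5


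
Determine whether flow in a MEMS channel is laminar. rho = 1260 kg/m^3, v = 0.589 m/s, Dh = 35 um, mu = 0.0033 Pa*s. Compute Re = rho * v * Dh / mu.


Step 1: Convert Dh to meters: Dh = 35e-6 m
Step 2: Re = rho * v * Dh / mu
Re = 1260 * 0.589 * 35e-6 / 0.0033
Re = 7.871
Since Re = 7.871 is below ~2300, the flow is laminar.


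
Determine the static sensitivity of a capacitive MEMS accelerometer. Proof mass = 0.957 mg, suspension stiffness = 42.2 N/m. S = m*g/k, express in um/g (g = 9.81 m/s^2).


Step 1: Convert mass: m = 0.957 mg = 9.57e-07 kg
Step 2: S = m * g / k = 9.57e-07 * 9.81 / 42.2
Step 3: S = 2.22e-07 m/g
Step 4: Convert to um/g: S = 0.222 um/g


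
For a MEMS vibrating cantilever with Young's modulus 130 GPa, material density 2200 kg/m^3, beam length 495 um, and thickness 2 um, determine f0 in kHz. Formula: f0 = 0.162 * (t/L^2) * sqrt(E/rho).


Step 1: Convert units to SI.
t_SI = 2e-6 m, L_SI = 495e-6 m
Step 2: Calculate sqrt(E/rho).
sqrt(130e9 / 2200) = 7687.06 m/s
Step 3: Compute f0.
f0 = 0.162 * 2e-6 / (495e-6)^2 * 7687.06 = 10164.7 Hz = 10.16 kHz


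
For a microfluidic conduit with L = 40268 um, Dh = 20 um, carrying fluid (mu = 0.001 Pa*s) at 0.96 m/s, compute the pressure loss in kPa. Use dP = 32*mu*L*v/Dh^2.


Step 1: Convert to SI: L = 40268e-6 m, Dh = 20e-6 m
Step 2: dP = 32 * 0.001 * 40268e-6 * 0.96 / (20e-6)^2
Step 3: dP = 3092582.40 Pa
Step 4: Convert to kPa: dP = 3092.58 kPa


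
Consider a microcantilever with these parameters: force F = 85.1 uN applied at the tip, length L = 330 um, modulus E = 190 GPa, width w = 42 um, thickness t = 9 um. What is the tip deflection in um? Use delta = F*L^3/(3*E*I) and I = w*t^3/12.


Step 1: Calculate the second moment of area.
I = w * t^3 / 12 = 42 * 9^3 / 12 = 2551.5 um^4
Step 2: Convert E to consistent units (1 GPa = 1000 uN/um^2).
E = 190 GPa = 190000 uN/um^2
Step 3: Calculate tip deflection.
delta = F * L^3 / (3 * E * I)
delta = 85.1 * 330^3 / (3 * 190000 * 2551.5)
delta = 2.1028 um


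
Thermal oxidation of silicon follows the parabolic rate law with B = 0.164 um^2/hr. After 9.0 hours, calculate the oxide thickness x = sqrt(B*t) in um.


Step 1: Compute B*t = 0.164 * 9.0 = 1.476
Step 2: x = sqrt(1.476)
x = 1.215 um


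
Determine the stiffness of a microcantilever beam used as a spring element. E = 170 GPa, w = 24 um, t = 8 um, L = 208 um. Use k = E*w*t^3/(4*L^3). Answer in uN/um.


Step 1: Convert E to consistent units (1 GPa = 1000 uN/um^2).
E = 170 GPa = 170000 uN/um^2
Step 2: Compute t^3 = 8^3 = 512
Step 3: Compute L^3 = 208^3 = 8998912
Step 4: k = 170000 * 24 * 512 / (4 * 8998912)
k = 58.0337 uN/um


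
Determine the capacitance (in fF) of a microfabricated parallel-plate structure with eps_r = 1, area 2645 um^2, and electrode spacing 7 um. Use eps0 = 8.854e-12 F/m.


Step 1: Convert area to m^2: A = 2645e-12 m^2
Step 2: Convert gap to m: d = 7e-6 m
Step 3: C = eps0 * eps_r * A / d
C = 8.854e-12 * 1 * 2645e-12 / 7e-6
Step 4: Convert to fF (multiply by 1e15).
C = 3.35 fF


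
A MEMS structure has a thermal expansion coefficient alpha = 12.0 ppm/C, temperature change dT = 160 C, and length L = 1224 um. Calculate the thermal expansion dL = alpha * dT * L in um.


Step 1: Convert CTE: alpha = 12.0 ppm/C = 12.0e-6 /C
Step 2: dL = 12.0e-6 * 160 * 1224
dL = 2.3501 um


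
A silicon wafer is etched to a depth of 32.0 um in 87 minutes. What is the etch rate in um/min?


Step 1: Etch rate = depth / time
Step 2: rate = 32.0 / 87
rate = 0.368 um/min


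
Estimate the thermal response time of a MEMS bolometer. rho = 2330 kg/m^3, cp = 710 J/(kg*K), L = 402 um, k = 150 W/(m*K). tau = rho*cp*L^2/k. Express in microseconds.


Step 1: Convert L to m: L = 402e-6 m
Step 2: L^2 = (402e-6)^2 = 1.61604e-07 m^2
Step 3: tau = 2330 * 710 * 1.61604e-07 / 150 = 1.78227665e-03 s
Step 4: Convert to microseconds (multiply by 1e6).
tau = 1782.277 us


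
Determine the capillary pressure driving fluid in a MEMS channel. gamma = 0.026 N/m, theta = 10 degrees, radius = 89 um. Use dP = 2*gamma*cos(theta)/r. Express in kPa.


Step 1: cos(10 deg) = 0.9848
Step 2: Convert r to m: r = 89e-6 m
Step 3: dP = 2 * 0.026 * 0.9848 / 89e-6 = 575.4 Pa
Step 4: Convert Pa to kPa (divide by 1000).
dP = 0.58 kPa
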